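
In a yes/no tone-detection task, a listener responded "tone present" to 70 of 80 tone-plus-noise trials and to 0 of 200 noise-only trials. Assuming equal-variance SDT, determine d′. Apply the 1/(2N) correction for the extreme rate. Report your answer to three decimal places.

d′ = 3.957

The false-alarm rate is 0/200 = 0, so apply the 1/(2N) correction: FA → 1/(2·200) = 0.00250.
z(H) = z(0.87500) = 1.1503
z(FA) = z(0.00250) = -2.8070
d' = 1.1503 − (-2.8070) = 3.9573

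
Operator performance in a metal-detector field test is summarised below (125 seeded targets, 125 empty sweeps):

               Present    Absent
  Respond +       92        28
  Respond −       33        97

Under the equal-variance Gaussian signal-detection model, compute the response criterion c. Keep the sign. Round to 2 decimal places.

c = 0.06

H = 92/125 = 0.7360
FA = 28/125 = 0.2240
z(0.7360) = 0.6311, z(0.2240) = -0.7588
c = −½·[z(H) + z(FA)] = −0.5 × (0.6311 + (-0.7588)) = 0.06385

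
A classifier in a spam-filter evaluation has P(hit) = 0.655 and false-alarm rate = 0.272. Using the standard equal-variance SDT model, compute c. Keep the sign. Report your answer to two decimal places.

c = 0.10

z(0.655) = 0.3989, z(0.272) = -0.6068
c = −½·[z(H) + z(FA)] = −0.5 × (0.3989 + (-0.6068)) = 0.10395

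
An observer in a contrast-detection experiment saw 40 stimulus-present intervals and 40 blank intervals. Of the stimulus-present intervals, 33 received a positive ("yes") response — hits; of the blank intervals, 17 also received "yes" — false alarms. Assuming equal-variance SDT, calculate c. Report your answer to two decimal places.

H = 33/40 = 0.8250
FA = 17/40 = 0.4250
z(0.8250) = 0.9346, z(0.4250) = -0.1891
c = −½·[z(H) + z(FA)] = −0.5 × (0.9346 + (-0.1891)) = -0.37275
c < 0: the observer has a liberal response bias.

c = -0.37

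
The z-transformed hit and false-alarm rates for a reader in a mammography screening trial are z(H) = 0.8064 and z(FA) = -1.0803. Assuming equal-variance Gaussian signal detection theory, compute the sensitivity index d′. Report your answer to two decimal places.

d′ = 1.89

d' = z(H) − z(FA) = 0.8064 − (-1.0803) = 1.8867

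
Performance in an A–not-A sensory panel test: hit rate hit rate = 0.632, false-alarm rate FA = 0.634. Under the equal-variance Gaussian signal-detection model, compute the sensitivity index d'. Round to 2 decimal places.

Φ⁻¹(0.632) = 0.337, Φ⁻¹(0.634) = 0.342
d' = z(H) − z(FA) = 0.337 − 0.342 = -0.005

d' = -0.01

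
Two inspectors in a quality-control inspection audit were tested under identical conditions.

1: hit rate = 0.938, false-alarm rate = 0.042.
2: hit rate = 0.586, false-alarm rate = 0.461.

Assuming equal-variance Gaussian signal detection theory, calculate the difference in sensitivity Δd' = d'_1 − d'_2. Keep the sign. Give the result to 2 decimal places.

1: z(0.938) = 1.538, z(0.042) = -1.728, d' = 3.266
2: z(0.586) = 0.217, z(0.461) = -0.098, d' = 0.315
Δd' = d'_1 − d'_2 = 3.266 − 0.315 = 2.951
1 has the higher sensitivity.

Δd' = 2.95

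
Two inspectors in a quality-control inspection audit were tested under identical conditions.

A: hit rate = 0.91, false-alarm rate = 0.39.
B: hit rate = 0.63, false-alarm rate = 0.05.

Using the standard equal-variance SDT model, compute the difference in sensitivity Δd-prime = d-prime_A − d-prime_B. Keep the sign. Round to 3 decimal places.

A: z(0.91) = 1.3408, z(0.39) = -0.2793, d' = 1.6201
B: z(0.63) = 0.3319, z(0.05) = -1.6449, d' = 1.9768
Δd' = d'_A − d'_B = 1.6201 − 1.9768 = -0.3567
B has the higher sensitivity.

Δd-prime = -0.357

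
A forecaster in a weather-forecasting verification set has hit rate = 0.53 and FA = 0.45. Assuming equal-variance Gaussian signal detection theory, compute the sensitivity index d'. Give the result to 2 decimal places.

Φ⁻¹(0.53) = 0.0753, Φ⁻¹(0.45) = -0.1257
d' = z(H) − z(FA) = 0.0753 − (-0.1257) = 0.2010

d' = 0.20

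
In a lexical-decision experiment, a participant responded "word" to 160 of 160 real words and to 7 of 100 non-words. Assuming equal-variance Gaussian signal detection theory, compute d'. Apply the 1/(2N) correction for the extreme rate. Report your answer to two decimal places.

d' = 4.21

The hit rate is 160/160 = 1, so apply the 1/(2N) correction: H → 1 − 1/(2·160) = 0.99687.
z(H) = z(0.99687) = 2.734
z(FA) = z(0.07000) = -1.476
d' = 2.734 − (-1.476) = 4.210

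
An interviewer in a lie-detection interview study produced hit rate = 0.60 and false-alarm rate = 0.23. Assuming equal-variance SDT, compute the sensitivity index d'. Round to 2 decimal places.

d' = 0.99

z(H) = z(0.60) = 0.2533
z(FA) = z(0.23) = -0.7388
d' = z(H) − z(FA) = 0.2533 − (-0.7388) = 0.9921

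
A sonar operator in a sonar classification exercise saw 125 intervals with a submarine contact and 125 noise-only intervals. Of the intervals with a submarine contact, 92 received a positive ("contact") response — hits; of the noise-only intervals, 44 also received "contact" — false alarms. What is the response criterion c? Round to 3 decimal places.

H = 92/125 = 0.7360
FA = 44/125 = 0.3520
z(H) = 0.6311
z(FA) = -0.3799
c = −½·[z(H) + z(FA)] = −0.5 × (0.6311 + (-0.3799)) = -0.1256
c < 0: the sonar operator has a liberal response bias.

c = -0.126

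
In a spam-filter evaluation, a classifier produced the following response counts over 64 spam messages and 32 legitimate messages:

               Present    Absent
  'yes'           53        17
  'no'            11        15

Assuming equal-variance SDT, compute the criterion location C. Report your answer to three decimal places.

C = -0.513

H = 53/64 = 0.8281
FA = 17/32 = 0.5312
z(0.8281) = 0.9467, z(0.5312) = 0.0783
c = −½·[z(H) + z(FA)] = −0.5 × (0.9467 + 0.0783) = -0.5125
c < 0: the classifier has a liberal response bias.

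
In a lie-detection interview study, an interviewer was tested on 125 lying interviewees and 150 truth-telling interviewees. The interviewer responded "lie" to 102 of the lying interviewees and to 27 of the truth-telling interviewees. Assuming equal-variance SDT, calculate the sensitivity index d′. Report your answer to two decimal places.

H = 102/125 = 0.8160
FA = 27/150 = 0.1800
z(0.8160) = 0.900, z(0.1800) = -0.915
d' = z(H) − z(FA) = 0.900 − (-0.915) = 1.815

d′ = 1.82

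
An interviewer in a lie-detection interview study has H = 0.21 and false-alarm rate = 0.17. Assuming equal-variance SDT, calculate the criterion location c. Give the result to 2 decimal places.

c = 0.88

Φ⁻¹(H) = Φ⁻¹(0.21) = -0.806
Φ⁻¹(FA) = Φ⁻¹(0.17) = -0.954
c = −½·[z(H) + z(FA)] = −0.5 × (-0.806 + (-0.954)) = 0.880
c > 0: the interviewer has a conservative response bias.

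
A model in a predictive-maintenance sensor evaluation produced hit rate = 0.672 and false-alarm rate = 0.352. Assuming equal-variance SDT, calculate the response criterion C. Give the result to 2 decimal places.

C = -0.03

z(0.672) = 0.445, z(0.352) = -0.380
c = −½·[z(H) + z(FA)] = −0.5 × (0.445 + (-0.380)) = -0.0325
c < 0: the model has a liberal response bias.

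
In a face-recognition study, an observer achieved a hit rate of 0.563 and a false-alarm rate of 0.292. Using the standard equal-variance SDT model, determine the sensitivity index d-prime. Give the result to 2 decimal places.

Φ⁻¹(H) = Φ⁻¹(0.563) = 0.159
Φ⁻¹(FA) = Φ⁻¹(0.292) = -0.548
d' = z(H) − z(FA) = 0.159 − (-0.548) = 0.707

d-prime = 0.71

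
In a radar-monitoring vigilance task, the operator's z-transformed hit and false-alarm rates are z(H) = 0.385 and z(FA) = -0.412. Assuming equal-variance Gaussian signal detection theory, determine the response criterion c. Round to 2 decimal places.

c = −½·[z(H) + z(FA)] = −½·(0.385 + (-0.412)) = 0.0135
c > 0: the operator has a conservative response bias.

c = 0.01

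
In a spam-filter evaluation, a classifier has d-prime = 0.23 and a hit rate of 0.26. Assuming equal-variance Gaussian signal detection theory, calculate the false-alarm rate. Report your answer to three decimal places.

false-alarm rate = 0.191

z(hit rate) = z(0.26) = -0.6433
z(FA) = z(H) − d' = -0.6433 − 0.23 = -0.8733
false-alarm rate = Φ(-0.8733) = 0.1912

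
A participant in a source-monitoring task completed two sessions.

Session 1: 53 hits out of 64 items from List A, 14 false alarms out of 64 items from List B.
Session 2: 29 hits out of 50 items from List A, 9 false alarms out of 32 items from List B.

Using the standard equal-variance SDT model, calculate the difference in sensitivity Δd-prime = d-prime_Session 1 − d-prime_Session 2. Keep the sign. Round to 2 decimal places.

Session 1: z(0.8281) = 0.947, z(0.2188) = -0.776, d' = 1.723
Session 2: z(0.5800) = 0.202, z(0.2812) = -0.579, d' = 0.781
Δd' = d'_Session 1 − d'_Session 2 = 1.723 − 0.781 = 0.942
Session 1 has the higher sensitivity.

Δd-prime = 0.94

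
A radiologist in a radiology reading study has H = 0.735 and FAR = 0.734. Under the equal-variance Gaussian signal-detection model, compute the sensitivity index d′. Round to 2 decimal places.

z(H) = 0.628
z(FA) = 0.625
d' = z(H) − z(FA) = 0.628 − 0.625 = 0.003

d′ = 0.00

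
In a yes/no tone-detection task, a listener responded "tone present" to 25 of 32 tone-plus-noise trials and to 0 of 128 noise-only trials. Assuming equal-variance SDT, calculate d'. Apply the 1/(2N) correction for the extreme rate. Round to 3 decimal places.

The false-alarm rate is 0/128 = 0, so apply the 1/(2N) correction: FA → 1/(2·128) = 0.00391.
z(H) = z(0.78125) = 0.7764
z(FA) = z(0.00391) = -2.6597
d' = 0.7764 − (-2.6597) = 3.4361

d' = 3.436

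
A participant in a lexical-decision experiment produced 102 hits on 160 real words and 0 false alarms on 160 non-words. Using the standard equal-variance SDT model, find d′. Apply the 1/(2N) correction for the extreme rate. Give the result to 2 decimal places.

d′ = 3.09

The false-alarm rate is 0/160 = 0, so apply the 1/(2N) correction: FA → 1/(2·160) = 0.00313.
z(H) = z(0.63750) = 0.352
z(FA) = z(0.00313) = -2.734
d' = 0.352 − (-2.734) = 3.086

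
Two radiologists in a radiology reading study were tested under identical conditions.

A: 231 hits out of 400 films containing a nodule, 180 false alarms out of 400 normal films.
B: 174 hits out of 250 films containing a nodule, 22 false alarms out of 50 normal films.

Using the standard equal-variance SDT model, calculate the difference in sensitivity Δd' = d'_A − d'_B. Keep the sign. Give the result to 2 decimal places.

Δd' = -0.34

A: z(0.5775) = 0.196, z(0.4500) = -0.126, d' = 0.322
B: z(0.6960) = 0.513, z(0.4400) = -0.151, d' = 0.664
Δd' = d'_A − d'_B = 0.322 − 0.664 = -0.342
B has the higher sensitivity.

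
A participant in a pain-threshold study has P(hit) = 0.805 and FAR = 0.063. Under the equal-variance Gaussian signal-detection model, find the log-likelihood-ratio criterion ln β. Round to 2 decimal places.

ln β = 0.80

z(H) = z(0.805) = 0.860
z(FA) = z(0.063) = -1.530
ln β = −½·[z(H)² − z(FA)²] = −0.5 × (0.740 − 2.341) = 0.8005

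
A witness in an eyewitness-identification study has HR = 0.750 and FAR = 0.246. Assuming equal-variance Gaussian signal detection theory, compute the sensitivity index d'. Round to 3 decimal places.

d' = 1.362

Φ⁻¹(H) = Φ⁻¹(0.750) = 0.6745
Φ⁻¹(FA) = Φ⁻¹(0.246) = -0.6871
d' = z(H) − z(FA) = 0.6745 − (-0.6871) = 1.3616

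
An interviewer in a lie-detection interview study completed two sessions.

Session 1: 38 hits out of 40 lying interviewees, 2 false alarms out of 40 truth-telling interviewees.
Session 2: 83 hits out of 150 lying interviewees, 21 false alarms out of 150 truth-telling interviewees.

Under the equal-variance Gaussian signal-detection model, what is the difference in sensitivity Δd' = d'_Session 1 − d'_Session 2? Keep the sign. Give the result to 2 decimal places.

Session 1: z(0.9500) = 1.645, z(0.0500) = -1.645, d' = 3.290
Session 2: z(0.5533) = 0.134, z(0.1400) = -1.080, d' = 1.214
Δd' = d'_Session 1 − d'_Session 2 = 3.290 − 1.214 = 2.076
Session 1 has the higher sensitivity.

Δd' = 2.08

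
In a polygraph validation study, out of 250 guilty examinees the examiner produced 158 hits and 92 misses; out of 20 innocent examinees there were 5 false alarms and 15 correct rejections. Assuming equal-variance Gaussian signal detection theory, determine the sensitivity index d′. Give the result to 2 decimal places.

H = 158/250 = 0.6320
FA = 5/20 = 0.2500
Φ⁻¹(H) = Φ⁻¹(0.6320) = 0.3372
Φ⁻¹(FA) = Φ⁻¹(0.2500) = -0.6745
d' = z(H) − z(FA) = 0.3372 − (-0.6745) = 1.0117

d′ = 1.01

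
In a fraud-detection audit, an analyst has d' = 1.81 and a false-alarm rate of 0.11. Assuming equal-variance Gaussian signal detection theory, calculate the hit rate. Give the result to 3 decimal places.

z(false-alarm rate) = z(0.11) = -1.2265
z(H) = z(FA) + d' = -1.2265 + 1.81 = 0.5835
hit rate = Φ(0.5835) = 0.7202

hit rate = 0.720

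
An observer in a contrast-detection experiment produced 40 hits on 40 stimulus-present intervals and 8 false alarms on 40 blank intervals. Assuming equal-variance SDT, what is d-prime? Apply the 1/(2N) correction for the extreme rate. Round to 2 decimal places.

d-prime = 3.08

The hit rate is 40/40 = 1, so apply the 1/(2N) correction: H → 1 − 1/(2·40) = 0.98750.
z(H) = z(0.98750) = 2.241
z(FA) = z(0.20000) = -0.842
d' = 2.241 − (-0.842) = 3.083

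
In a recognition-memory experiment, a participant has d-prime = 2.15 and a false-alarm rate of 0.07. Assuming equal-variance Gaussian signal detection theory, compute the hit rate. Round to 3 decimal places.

hit rate = 0.750

z(false-alarm rate) = z(0.07) = -1.4758
z(H) = z(FA) + d' = -1.4758 + 2.15 = 0.6742
hit rate = Φ(0.6742) = 0.7499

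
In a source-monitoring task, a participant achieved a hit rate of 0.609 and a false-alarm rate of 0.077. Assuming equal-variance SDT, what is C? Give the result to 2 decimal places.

C = 0.57

z(H) = z(0.609) = 0.2767
z(FA) = z(0.077) = -1.4255
c = −½·[z(H) + z(FA)] = −0.5 × (0.2767 + (-1.4255)) = 0.5744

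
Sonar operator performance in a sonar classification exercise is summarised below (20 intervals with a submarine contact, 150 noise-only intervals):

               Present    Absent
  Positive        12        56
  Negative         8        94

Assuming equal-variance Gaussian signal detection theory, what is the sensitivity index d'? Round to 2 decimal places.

H = 12/20 = 0.6000
FA = 56/150 = 0.3733
z(0.6000) = 0.2533, z(0.3733) = -0.3231
d' = z(H) − z(FA) = 0.2533 − (-0.3231) = 0.5764

d' = 0.58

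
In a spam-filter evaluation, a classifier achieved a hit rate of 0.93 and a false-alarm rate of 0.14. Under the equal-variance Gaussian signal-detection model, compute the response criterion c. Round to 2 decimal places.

Φ⁻¹(H) = 1.4758
Φ⁻¹(FA) = -1.0803
c = −½·[z(H) + z(FA)] = −0.5 × (1.4758 + (-1.0803)) = -0.19775

c = -0.20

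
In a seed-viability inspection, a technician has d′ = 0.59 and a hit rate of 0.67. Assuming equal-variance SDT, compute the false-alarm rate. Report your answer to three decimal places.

false-alarm rate = 0.440

z(hit rate) = z(0.67) = 0.4399
z(FA) = z(H) − d' = 0.4399 − 0.59 = -0.1501
false-alarm rate = Φ(-0.1501) = 0.4403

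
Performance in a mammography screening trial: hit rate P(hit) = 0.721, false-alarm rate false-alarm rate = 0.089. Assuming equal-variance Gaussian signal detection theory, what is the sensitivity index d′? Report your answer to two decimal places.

d′ = 1.93

Φ⁻¹(H) = Φ⁻¹(0.721) = 0.5858
Φ⁻¹(FA) = Φ⁻¹(0.089) = -1.3469
d' = z(H) − z(FA) = 0.5858 − (-1.3469) = 1.9327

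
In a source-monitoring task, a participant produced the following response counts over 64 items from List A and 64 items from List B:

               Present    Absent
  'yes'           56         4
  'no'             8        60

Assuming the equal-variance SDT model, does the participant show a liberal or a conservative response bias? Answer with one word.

conservative

z(H) = 1.150, z(FA) = -1.534
c = −½·(z(H) + z(FA)) = 0.192
c > 0 → conservative criterion (biased toward responding “no”).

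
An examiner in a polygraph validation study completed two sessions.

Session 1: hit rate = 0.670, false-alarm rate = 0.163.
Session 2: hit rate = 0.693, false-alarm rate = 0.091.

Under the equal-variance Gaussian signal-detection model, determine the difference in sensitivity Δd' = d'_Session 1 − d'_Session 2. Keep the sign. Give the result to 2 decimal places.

Session 1: z(0.670) = 0.440, z(0.163) = -0.982, d' = 1.422
Session 2: z(0.693) = 0.504, z(0.091) = -1.335, d' = 1.839
Δd' = d'_Session 1 − d'_Session 2 = 1.422 − 1.839 = -0.417
Session 2 has the higher sensitivity.

Δd' = -0.42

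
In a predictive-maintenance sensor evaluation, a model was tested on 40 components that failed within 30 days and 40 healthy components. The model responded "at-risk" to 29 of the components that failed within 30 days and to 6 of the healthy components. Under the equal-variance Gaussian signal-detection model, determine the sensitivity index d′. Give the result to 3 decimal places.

d′ = 1.634

H = 29/40 = 0.7250
FA = 6/40 = 0.1500
z(H) = z(0.7250) = 0.5978
z(FA) = z(0.1500) = -1.0364
d' = z(H) − z(FA) = 0.5978 − (-1.0364) = 1.6342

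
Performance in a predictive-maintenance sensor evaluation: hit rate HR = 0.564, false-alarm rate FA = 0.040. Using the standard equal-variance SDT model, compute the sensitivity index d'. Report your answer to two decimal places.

d' = 1.91

z(0.564) = 0.161, z(0.040) = -1.751
d' = z(H) − z(FA) = 0.161 − (-1.751) = 1.912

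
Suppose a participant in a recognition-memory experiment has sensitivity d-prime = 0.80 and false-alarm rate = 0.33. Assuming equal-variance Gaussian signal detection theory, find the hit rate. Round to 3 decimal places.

hit rate = 0.641

z(false-alarm rate) = z(0.33) = -0.4399
z(H) = z(FA) + d' = -0.4399 + 0.80 = 0.3601
hit rate = Φ(0.3601) = 0.6406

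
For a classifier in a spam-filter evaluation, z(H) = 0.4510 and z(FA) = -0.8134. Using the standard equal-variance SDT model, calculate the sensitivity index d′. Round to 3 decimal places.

d′ = 1.264

d' = z(H) − z(FA) = 0.4510 − (-0.8134) = 1.2644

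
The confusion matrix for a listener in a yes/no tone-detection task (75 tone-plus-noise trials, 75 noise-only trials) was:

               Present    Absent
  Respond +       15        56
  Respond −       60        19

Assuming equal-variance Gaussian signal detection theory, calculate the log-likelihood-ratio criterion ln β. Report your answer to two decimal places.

H = 15/75 = 0.2000
FA = 56/75 = 0.7467
z(0.2000) = -0.842, z(0.7467) = 0.664
ln β = −½·[z(H)² − z(FA)²] = −0.5 × (0.709 − 0.441) = -0.134

ln β = -0.13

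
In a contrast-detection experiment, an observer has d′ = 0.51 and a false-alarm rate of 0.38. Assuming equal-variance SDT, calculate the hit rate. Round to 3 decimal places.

z(false-alarm rate) = z(0.38) = -0.3055
z(H) = z(FA) + d' = -0.3055 + 0.51 = 0.2045
hit rate = Φ(0.2045) = 0.5810

hit rate = 0.581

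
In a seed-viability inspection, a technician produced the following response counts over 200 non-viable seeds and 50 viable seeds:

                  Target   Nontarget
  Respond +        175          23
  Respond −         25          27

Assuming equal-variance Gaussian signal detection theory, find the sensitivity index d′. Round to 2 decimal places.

d′ = 1.25

H = 175/200 = 0.8750
FA = 23/50 = 0.4600
Φ⁻¹(0.8750) = 1.1503, Φ⁻¹(0.4600) = -0.1004
d' = z(H) − z(FA) = 1.1503 − (-0.1004) = 1.2507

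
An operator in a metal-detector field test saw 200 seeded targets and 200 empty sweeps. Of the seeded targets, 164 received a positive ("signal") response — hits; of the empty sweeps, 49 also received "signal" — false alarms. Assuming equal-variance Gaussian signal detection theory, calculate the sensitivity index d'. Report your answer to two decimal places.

d' = 1.61

H = 164/200 = 0.8200
FA = 49/200 = 0.2450
z(H) = z(0.8200) = 0.915
z(FA) = z(0.2450) = -0.690
d' = z(H) − z(FA) = 0.915 − (-0.690) = 1.605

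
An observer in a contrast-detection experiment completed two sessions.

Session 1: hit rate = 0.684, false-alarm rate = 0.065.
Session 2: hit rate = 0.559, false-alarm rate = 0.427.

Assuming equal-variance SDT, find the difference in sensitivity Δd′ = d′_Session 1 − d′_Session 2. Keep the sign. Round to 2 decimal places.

Session 1: z(0.684) = 0.479, z(0.065) = -1.514, d' = 1.993
Session 2: z(0.559) = 0.148, z(0.427) = -0.184, d' = 0.332
Δd' = d'_Session 1 − d'_Session 2 = 1.993 − 0.332 = 1.661
Session 1 has the higher sensitivity.

Δd′ = 1.66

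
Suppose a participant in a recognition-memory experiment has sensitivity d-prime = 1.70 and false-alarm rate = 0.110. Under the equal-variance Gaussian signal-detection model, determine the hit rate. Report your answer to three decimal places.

hit rate = 0.682

z(false-alarm rate) = z(0.110) = -1.2265
z(H) = z(FA) + d' = -1.2265 + 1.70 = 0.4735
hit rate = Φ(0.4735) = 0.6821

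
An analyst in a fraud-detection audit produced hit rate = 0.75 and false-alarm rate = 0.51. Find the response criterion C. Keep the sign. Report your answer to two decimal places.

z(0.75) = 0.674, z(0.51) = 0.025
c = −½·[z(H) + z(FA)] = −0.5 × (0.674 + 0.025) = -0.3495
c < 0: the analyst has a liberal response bias.

C = -0.35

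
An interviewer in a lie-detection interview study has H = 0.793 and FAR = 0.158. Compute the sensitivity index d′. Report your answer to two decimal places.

z(0.793) = 0.817, z(0.158) = -1.003
d' = z(H) − z(FA) = 0.817 − (-1.003) = 1.820

d′ = 1.82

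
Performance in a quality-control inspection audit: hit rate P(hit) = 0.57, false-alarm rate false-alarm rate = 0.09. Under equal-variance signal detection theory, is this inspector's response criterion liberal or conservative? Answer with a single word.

z(H) = 0.176, z(FA) = -1.341
c = −½·(z(H) + z(FA)) = 0.5825
c > 0 → conservative criterion (biased toward responding “no”).

conservative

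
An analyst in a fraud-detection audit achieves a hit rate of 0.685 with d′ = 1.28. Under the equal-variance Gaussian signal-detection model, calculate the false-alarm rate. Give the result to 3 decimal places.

z(hit rate) = z(0.685) = 0.4817
z(FA) = z(H) − d' = 0.4817 − 1.28 = -0.7983
false-alarm rate = Φ(-0.7983) = 0.2123

false-alarm rate = 0.212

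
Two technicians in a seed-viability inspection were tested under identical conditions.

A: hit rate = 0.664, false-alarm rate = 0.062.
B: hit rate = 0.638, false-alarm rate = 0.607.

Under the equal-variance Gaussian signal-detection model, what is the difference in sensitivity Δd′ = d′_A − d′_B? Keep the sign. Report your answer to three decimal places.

A: z(0.664) = 0.4234, z(0.062) = -1.5382, d' = 1.9616
B: z(0.638) = 0.3531, z(0.607) = 0.2715, d' = 0.0816
Δd' = d'_A − d'_B = 1.9616 − 0.0816 = 1.8800
A has the higher sensitivity.

Δd′ = 1.880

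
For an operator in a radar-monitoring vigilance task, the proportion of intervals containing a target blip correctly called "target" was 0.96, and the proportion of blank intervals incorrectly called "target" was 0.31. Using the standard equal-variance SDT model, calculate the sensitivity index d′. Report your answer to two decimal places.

z(H) = z(0.96) = 1.7507
z(FA) = z(0.31) = -0.4959
d' = z(H) − z(FA) = 1.7507 − (-0.4959) = 2.2466

d′ = 2.25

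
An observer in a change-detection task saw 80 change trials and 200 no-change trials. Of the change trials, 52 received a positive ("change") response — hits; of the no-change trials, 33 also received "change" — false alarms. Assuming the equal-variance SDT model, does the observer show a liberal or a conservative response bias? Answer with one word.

z(H) = 0.385, z(FA) = -0.974
c = −½·(z(H) + z(FA)) = 0.2945
c > 0 → conservative criterion (biased toward responding “no”).

conservative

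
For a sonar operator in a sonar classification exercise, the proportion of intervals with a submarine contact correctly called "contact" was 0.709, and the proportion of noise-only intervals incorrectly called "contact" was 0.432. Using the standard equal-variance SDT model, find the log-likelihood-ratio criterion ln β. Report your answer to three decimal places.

Φ⁻¹(H) = 0.5505
Φ⁻¹(FA) = -0.1713
ln β = −½·[z(H)² − z(FA)²] = −0.5 × (0.3031 − 0.0293) = -0.1369

ln β = -0.137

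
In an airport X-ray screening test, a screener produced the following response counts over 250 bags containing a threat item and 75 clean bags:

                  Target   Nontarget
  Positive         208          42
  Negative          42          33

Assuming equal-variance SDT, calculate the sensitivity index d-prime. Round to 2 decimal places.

d-prime = 0.81

H = 208/250 = 0.8320
FA = 42/75 = 0.5600
z(H) = 0.962
z(FA) = 0.151
d' = z(H) − z(FA) = 0.962 − 0.151 = 0.811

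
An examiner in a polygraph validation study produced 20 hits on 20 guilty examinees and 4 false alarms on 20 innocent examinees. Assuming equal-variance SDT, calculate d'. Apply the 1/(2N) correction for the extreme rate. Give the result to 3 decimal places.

d' = 2.802

The hit rate is 20/20 = 1, so apply the 1/(2N) correction: H → 1 − 1/(2·20) = 0.97500.
z(H) = z(0.97500) = 1.9600
z(FA) = z(0.20000) = -0.8416
d' = 1.9600 − (-0.8416) = 2.8016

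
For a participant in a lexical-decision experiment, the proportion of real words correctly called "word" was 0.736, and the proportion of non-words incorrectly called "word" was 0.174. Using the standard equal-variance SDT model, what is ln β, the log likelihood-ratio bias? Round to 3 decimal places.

ln β = 0.241

z(H) = 0.6311
z(FA) = -0.9385
ln β = −½·[z(H)² − z(FA)²] = −0.5 × (0.3983 − 0.8808) = 0.24125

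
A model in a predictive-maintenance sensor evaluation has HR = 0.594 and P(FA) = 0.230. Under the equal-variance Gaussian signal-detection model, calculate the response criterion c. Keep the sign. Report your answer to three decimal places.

z(H) = z(0.594) = 0.2378
z(FA) = z(0.230) = -0.7388
c = −½·[z(H) + z(FA)] = −0.5 × (0.2378 + (-0.7388)) = 0.2505

c = 0.251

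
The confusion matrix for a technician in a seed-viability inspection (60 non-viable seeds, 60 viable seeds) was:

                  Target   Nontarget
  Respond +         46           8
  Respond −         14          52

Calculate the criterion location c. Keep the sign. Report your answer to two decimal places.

c = 0.19

H = 46/60 = 0.7667
FA = 8/60 = 0.1333
z(H) = z(0.7667) = 0.7280
z(FA) = z(0.1333) = -1.1109
c = −½·[z(H) + z(FA)] = −0.5 × (0.7280 + (-1.1109)) = 0.19145
c > 0: the technician has a conservative response bias.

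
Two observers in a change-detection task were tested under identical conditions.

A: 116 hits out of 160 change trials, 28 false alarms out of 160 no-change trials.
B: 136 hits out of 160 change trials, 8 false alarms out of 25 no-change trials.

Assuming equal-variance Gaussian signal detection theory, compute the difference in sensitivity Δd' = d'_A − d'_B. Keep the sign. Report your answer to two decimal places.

Δd' = 0.03

A: z(0.7250) = 0.598, z(0.1750) = -0.935, d' = 1.533
B: z(0.8500) = 1.036, z(0.3200) = -0.468, d' = 1.504
Δd' = d'_A − d'_B = 1.533 − 1.504 = 0.029
A has the higher sensitivity.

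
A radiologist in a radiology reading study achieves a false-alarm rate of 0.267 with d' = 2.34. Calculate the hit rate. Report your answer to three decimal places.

z(false-alarm rate) = z(0.267) = -0.6219
z(H) = z(FA) + d' = -0.6219 + 2.34 = 1.7181
hit rate = Φ(1.7181) = 0.9571

hit rate = 0.957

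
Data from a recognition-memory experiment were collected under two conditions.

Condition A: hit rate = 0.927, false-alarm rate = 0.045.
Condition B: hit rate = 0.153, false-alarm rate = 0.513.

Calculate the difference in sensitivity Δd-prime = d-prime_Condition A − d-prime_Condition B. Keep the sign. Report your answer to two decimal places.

Condition A: z(0.927) = 1.454, z(0.045) = -1.695, d' = 3.149
Condition B: z(0.153) = -1.024, z(0.513) = 0.033, d' = -1.057
Δd' = d'_Condition A − d'_Condition B = 3.149 − (-1.057) = 4.206
Condition A has the higher sensitivity.

Δd-prime = 4.21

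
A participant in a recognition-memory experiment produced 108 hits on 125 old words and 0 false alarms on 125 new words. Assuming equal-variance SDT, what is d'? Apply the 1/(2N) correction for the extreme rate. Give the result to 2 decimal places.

d' = 3.75

The false-alarm rate is 0/125 = 0, so apply the 1/(2N) correction: FA → 1/(2·125) = 0.00400.
z(H) = z(0.86400) = 1.098
z(FA) = z(0.00400) = -2.652
d' = 1.098 − (-2.652) = 3.750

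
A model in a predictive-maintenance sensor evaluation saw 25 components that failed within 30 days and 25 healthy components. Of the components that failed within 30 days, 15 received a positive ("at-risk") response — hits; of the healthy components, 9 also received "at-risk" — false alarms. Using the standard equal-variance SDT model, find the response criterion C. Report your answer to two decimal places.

H = 15/25 = 0.6000
FA = 9/25 = 0.3600
z(H) = 0.253
z(FA) = -0.358
c = −½·[z(H) + z(FA)] = −0.5 × (0.253 + (-0.358)) = 0.0525
c > 0: the model has a conservative response bias.

C = 0.05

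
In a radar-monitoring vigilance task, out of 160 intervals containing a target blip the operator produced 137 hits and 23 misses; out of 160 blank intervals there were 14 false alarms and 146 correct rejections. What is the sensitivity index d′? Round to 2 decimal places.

H = 137/160 = 0.8562
FA = 14/160 = 0.0875
z(H) = 1.0634
z(FA) = -1.3563
d' = z(H) − z(FA) = 1.0634 − (-1.3563) = 2.4197

d′ = 2.42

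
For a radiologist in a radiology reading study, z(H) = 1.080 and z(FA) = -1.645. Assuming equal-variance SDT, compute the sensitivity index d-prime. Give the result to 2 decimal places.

d-prime = 2.73

d' = z(H) − z(FA) = 1.080 − (-1.645) = 2.725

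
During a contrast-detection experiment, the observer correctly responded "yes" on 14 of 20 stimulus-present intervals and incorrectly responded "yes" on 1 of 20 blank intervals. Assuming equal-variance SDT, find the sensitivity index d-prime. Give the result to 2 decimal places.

d-prime = 2.17

H = 14/20 = 0.7000
FA = 1/20 = 0.0500
z(H) = z(0.7000) = 0.524
z(FA) = z(0.0500) = -1.645
d' = z(H) − z(FA) = 0.524 − (-1.645) = 2.169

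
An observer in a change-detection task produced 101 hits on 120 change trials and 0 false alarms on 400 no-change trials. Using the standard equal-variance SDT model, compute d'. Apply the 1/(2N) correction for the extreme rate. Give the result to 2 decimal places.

d' = 4.02

The false-alarm rate is 0/400 = 0, so apply the 1/(2N) correction: FA → 1/(2·400) = 0.00125.
z(H) = z(0.84167) = 1.001
z(FA) = z(0.00125) = -3.023
d' = 1.001 − (-3.023) = 4.024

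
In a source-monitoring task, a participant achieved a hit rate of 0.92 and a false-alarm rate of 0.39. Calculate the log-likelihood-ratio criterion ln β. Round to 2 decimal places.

Φ⁻¹(H) = 1.405
Φ⁻¹(FA) = -0.279
ln β = −½·[z(H)² − z(FA)²] = −0.5 × (1.974 − 0.078) = -0.948

ln β = -0.95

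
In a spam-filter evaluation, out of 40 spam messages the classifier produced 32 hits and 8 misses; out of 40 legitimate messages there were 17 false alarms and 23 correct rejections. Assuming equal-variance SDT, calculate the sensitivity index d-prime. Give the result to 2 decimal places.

H = 32/40 = 0.8000
FA = 17/40 = 0.4250
z(H) = 0.8416
z(FA) = -0.1891
d' = z(H) − z(FA) = 0.8416 − (-0.1891) = 1.0307

d-prime = 1.03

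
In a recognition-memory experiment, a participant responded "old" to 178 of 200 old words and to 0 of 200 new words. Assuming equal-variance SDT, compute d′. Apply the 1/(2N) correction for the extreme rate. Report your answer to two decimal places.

d′ = 4.03

The false-alarm rate is 0/200 = 0, so apply the 1/(2N) correction: FA → 1/(2·200) = 0.00250.
z(H) = z(0.89000) = 1.227
z(FA) = z(0.00250) = -2.807
d' = 1.227 − (-2.807) = 4.034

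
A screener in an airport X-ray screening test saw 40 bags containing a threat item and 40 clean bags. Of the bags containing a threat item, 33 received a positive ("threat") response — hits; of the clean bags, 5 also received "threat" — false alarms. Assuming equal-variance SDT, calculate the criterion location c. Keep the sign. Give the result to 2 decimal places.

H = 33/40 = 0.8250
FA = 5/40 = 0.1250
z(H) = 0.9346
z(FA) = -1.1503
c = −½·[z(H) + z(FA)] = −0.5 × (0.9346 + (-1.1503)) = 0.10785
c > 0: the screener has a conservative response bias.

c = 0.11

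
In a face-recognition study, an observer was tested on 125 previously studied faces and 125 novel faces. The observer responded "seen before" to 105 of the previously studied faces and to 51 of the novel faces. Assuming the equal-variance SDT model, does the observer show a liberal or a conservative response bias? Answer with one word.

z(H) = 0.994, z(FA) = -0.233
c = −½·(z(H) + z(FA)) = -0.3805
c < 0 → liberal criterion (biased toward responding “yes”).

liberal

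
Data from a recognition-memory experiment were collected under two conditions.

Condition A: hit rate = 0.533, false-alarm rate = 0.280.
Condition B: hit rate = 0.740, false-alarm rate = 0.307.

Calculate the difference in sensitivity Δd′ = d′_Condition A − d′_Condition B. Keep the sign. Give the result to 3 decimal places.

Condition A: z(0.533) = 0.0828, z(0.280) = -0.5828, d' = 0.6656
Condition B: z(0.740) = 0.6433, z(0.307) = -0.5044, d' = 1.1477
Δd' = d'_Condition A − d'_Condition B = 0.6656 − 1.1477 = -0.4821
Condition B has the higher sensitivity.

Δd′ = -0.482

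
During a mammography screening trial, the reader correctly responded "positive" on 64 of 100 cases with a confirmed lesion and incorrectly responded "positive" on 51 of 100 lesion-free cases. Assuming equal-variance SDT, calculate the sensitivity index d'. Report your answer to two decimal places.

H = 64/100 = 0.6400
FA = 51/100 = 0.5100
Φ⁻¹(H) = Φ⁻¹(0.6400) = 0.3585
Φ⁻¹(FA) = Φ⁻¹(0.5100) = 0.0251
d' = z(H) − z(FA) = 0.3585 − 0.0251 = 0.3334

d' = 0.33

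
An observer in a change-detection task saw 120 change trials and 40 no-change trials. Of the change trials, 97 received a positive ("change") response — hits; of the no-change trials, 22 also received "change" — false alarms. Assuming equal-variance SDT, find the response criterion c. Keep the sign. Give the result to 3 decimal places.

H = 97/120 = 0.8083
FA = 22/40 = 0.5500
Φ⁻¹(H) = Φ⁻¹(0.8083) = 0.8716
Φ⁻¹(FA) = Φ⁻¹(0.5500) = 0.1257
c = −½·[z(H) + z(FA)] = −0.5 × (0.8716 + 0.1257) = -0.49865
c < 0: the observer has a liberal response bias.

c = -0.499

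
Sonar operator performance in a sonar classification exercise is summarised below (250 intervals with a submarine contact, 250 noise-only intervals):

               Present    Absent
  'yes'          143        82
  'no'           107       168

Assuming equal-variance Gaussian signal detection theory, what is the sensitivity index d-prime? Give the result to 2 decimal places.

H = 143/250 = 0.5720
FA = 82/250 = 0.3280
Φ⁻¹(H) = Φ⁻¹(0.5720) = 0.181
Φ⁻¹(FA) = Φ⁻¹(0.3280) = -0.445
d' = z(H) − z(FA) = 0.181 − (-0.445) = 0.626

d-prime = 0.63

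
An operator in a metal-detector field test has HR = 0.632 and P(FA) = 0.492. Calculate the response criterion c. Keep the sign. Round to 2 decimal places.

c = -0.16

z(H) = z(0.632) = 0.337
z(FA) = z(0.492) = -0.020
c = −½·[z(H) + z(FA)] = −0.5 × (0.337 + (-0.020)) = -0.1585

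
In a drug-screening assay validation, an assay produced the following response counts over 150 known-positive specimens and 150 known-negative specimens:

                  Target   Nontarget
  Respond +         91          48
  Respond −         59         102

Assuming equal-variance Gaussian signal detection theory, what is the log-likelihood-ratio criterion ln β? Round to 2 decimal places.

H = 91/150 = 0.6067
FA = 48/150 = 0.3200
z(0.6067) = 0.271, z(0.3200) = -0.468
ln β = −½·[z(H)² − z(FA)²] = −0.5 × (0.073 − 0.219) = 0.073

ln β = 0.07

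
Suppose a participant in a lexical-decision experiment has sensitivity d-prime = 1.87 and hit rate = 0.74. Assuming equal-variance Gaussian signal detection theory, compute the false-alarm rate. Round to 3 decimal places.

false-alarm rate = 0.110

z(hit rate) = z(0.74) = 0.6433
z(FA) = z(H) − d' = 0.6433 − 1.87 = -1.2267
false-alarm rate = Φ(-1.2267) = 0.1100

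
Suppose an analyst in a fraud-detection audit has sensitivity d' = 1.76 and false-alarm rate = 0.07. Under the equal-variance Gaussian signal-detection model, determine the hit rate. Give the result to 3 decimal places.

hit rate = 0.612

z(false-alarm rate) = z(0.07) = -1.4758
z(H) = z(FA) + d' = -1.4758 + 1.76 = 0.2842
hit rate = Φ(0.2842) = 0.6119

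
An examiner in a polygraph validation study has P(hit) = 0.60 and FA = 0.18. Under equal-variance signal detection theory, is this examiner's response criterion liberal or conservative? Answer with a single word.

z(H) = 0.253, z(FA) = -0.915
c = −½·(z(H) + z(FA)) = 0.331
c > 0 → conservative criterion (biased toward responding “no”).

conservative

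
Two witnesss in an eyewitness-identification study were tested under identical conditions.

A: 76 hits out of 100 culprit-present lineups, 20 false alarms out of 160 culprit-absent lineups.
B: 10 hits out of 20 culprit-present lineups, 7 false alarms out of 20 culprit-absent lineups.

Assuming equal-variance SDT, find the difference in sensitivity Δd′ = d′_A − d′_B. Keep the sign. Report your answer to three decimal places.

Δd′ = 1.471

A: z(0.7600) = 0.7063, z(0.1250) = -1.1503, d' = 1.8566
B: z(0.5000) = 0.0000, z(0.3500) = -0.3853, d' = 0.3853
Δd' = d'_A − d'_B = 1.8566 − 0.3853 = 1.4713
A has the higher sensitivity.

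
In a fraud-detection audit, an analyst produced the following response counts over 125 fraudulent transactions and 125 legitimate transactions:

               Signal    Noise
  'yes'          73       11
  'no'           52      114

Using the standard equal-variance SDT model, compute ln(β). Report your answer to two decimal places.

ln β = 0.89

H = 73/125 = 0.5840
FA = 11/125 = 0.0880
Φ⁻¹(H) = 0.212
Φ⁻¹(FA) = -1.353
ln β = −½·[z(H)² − z(FA)²] = −0.5 × (0.045 − 1.831) = 0.893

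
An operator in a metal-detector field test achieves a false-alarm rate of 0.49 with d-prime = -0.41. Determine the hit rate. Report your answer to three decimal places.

hit rate = 0.332

z(false-alarm rate) = z(0.49) = -0.0251
z(H) = z(FA) + d' = -0.0251 + (-0.41) = -0.4351
hit rate = Φ(-0.4351) = 0.3317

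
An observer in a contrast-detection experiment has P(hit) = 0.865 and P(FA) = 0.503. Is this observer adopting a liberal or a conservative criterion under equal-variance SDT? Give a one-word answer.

z(H) = 1.103, z(FA) = 0.008
c = −½·(z(H) + z(FA)) = -0.5555
c < 0 → liberal criterion (biased toward responding “yes”).

liberal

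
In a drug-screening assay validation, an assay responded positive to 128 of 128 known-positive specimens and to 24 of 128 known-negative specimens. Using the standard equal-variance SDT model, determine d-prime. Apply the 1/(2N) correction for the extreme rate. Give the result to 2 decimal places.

d-prime = 3.55

The hit rate is 128/128 = 1, so apply the 1/(2N) correction: H → 1 − 1/(2·128) = 0.99609.
z(H) = z(0.99609) = 2.660
z(FA) = z(0.18750) = -0.887
d' = 2.660 − (-0.887) = 3.547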